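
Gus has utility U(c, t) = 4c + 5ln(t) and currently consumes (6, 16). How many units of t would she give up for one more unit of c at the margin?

MU_c = 4, MU_t = 5/t.
MRS = 4 ÷ (5/t).
At (6, 16): MRS = 12.8.
So at (6, 16) the consumer would give up 12.8 units of t for one more unit of c.

MRS = 12.8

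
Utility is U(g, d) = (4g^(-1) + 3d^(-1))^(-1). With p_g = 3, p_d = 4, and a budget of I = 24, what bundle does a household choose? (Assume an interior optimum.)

g* = 4, d* = 3

For CES with ρ = -1, MRS = (4/3)·(d/g)^2.
Tangency: set MRS = p_g/p_d = 3/4 = 0.75.
So (d/g)^2 = 9/16; taking the square root, d/g = 0.75, i.e. d = 0.75·g.
Substitute into the budget 3·g + 4·d = 24: 6·g = 24, so g* = 4 and d* = 0.75·4 = 3.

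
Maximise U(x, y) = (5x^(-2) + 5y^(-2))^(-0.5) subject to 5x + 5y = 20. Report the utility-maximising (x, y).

x* = 2, y* = 2

For CES with ρ = -2, MRS = (y/x)^3.
Tangency: set MRS = p_x/p_y = 5/5 = 1.
So (y/x)^3 = 1; taking the cube root, y/x = 1, i.e. y = x.
Substitute into the budget 5·x + 5·y = 20: 10·x = 20, so x* = 2 and y* = 2.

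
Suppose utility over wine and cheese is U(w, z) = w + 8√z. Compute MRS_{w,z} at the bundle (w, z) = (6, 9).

MRS = 0.75

MU_w = 1, MU_z = 8/(2√z).
MRS = 1 ÷ (8/(2√z)).
At (6, 9): MRS = 0.75.
So at (6, 9) the consumer would give up 0.75 units of z for one more unit of w.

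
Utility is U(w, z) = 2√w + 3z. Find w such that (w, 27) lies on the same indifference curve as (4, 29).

w = 25

U(4, 29) = 91.
Set U(w, 27) = 91 and solve.
With z = 27: 2√w = 91 − 3·27 = 10, so √w = 5 and w = 25.
Check: U(25, 27) = 91.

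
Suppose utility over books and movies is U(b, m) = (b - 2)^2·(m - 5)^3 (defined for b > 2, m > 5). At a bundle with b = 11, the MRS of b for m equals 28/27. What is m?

MU_b = 2·(b−2)·(m−5)^3, MU_m = 3·(b−2)^2·(m−5)^2.
MRS = (2/3)·(m−5)/(b−2).
Substitute b = 11: MRS = (m − 5)/13.5. Setting this equal to 28/27 gives m − 5 = (28/27)·13.5 = 14, so m = 19.

m = 19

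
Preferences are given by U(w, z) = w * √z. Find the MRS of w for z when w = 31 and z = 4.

MU_w = √z and MU_z = 0.5·w·z^(-0.5).
MRS = MU_w/MU_z = (2)·z/w.
At (31, 4): MRS = 8/31.
That is, one extra unit of w is worth 8/31 units of z at the margin.

MRS = 8/31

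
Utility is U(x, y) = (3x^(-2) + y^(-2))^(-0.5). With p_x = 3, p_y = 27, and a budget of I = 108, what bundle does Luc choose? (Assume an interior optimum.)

x* = 9, y* = 3

For CES with ρ = -2, MRS = (3/1)·(y/x)^3.
Tangency: set MRS = p_x/p_y = 3/27 = 1/9.
So (y/x)^3 = 1/27; taking the cube root, y/x = 1/3, i.e. y = (1/3)·x.
Substitute into the budget 3·x + 27·y = 108: 12·x = 108, so x* = 9 and y* = (1/3)·9 = 3.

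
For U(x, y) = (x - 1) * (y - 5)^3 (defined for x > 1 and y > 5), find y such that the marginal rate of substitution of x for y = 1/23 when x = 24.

MU_x = (y−5)^3, MU_y = 3·(x−1)·(y−5)^2.
MRS = (1/3)·(y−5)/(x−1).
Substitute x = 24: MRS = (y − 5)/69. Setting this equal to 1/23 gives y − 5 = (1/23)·69 = 3, so y = 8.

y = 8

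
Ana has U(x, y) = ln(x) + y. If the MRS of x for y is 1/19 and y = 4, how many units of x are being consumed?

MU_x = 1/x, MU_y = 1.
MRS = 1/x ÷ 1.
MRS depends only on x: 1/x = 1/19 ⇒ x = 1/(1/19) = 19.

x = 19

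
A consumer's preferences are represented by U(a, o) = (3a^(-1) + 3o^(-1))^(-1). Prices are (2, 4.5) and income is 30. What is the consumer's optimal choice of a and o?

For CES with ρ = -1, MRS = (o/a)^2.
Tangency: set MRS = p_a/p_o = 2/4.5 = 4/9.
So (o/a)^2 = 4/9; taking the square root, o/a = 2/3, i.e. o = (2/3)·a.
Substitute into the budget 2·a + 4.5·o = 30: 5·a = 30, so a* = 6 and o* = (2/3)·6 = 4.

a* = 6, o* = 4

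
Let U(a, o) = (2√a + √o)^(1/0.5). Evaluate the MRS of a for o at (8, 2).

For CES with ρ = 0.5, MRS = (2/1)·√(o/a).
At (8, 2): MRS = 1.
The indifference curve has slope −1 at this bundle.

MRS = 1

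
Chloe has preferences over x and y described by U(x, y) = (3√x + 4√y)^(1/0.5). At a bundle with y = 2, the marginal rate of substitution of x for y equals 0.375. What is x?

For CES with ρ = 0.5, MRS = (3/4)·√(y/x).
Setting (3/4)·√(2/x) = 0.375 gives √(2/x) = 0.5, so 2/x = 0.25 and x = 8.

x = 8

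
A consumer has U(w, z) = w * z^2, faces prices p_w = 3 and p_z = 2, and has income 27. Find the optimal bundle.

w* = 3, z* = 9

MU_w = z^2 and MU_z = 2·w·z.
MRS = MU_w/MU_z = (1/2)·z/w.
Tangency: set MRS = p_w/p_z = 3/2 = 1.5.
So (1/2)·z/w = 1.5, i.e. z = 3·w.
Substitute into the budget 3·w + 2·z = 27: 9·w = 27, so w* = 3.
Then z* = 3·3 = 9.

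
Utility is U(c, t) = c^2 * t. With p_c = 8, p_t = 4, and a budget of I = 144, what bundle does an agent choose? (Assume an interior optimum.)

MU_c = 2·c·t and MU_t = c^2.
MRS = MU_c/MU_t = (2/1)·t/c.
Tangency: set MRS = p_c/p_t = 8/4 = 2.
So (2/1)·t/c = 2, i.e. t = c.
Substitute into the budget 8·c + 4·t = 144: 12·c = 144, so c* = 12.
Then t* = 12.

c* = 12, t* = 12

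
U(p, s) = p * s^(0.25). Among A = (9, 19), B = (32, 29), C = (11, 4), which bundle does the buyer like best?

Evaluate utility at each bundle:
U(A) = 18.790.
U(B) = 74.259.
U(C) = 15.556.
Highest utility is B, so B ≻ A ≻ C.

Bundle B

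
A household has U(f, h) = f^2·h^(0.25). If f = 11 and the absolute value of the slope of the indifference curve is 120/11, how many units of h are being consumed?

MU_f = 2·f·h^(0.25) and MU_h = 0.25·f^2·h^(-0.75).
MRS = MU_f/MU_h = (8)·h/f.
Substitute f = 11: MRS = h/1.375. Setting h/1.375 = 120/11 gives h = (120/11)·1.375 = 15.

h = 15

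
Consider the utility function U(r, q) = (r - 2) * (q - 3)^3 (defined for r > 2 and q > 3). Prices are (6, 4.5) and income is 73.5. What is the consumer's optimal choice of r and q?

MU_r = (q−3)^3, MU_q = 3·(r−2)·(q−3)^2.
MRS = (1/3)·(q−3)/(r−2).
Tangency: set MRS = p_r/p_q = 6/4.5 = 4/3.
So (1/3)·(q − 3)/(r − 2) = 4/3, i.e. (q − 3) = 4·(r − 2).
Rewrite the budget in excess-of-subsistence terms: 6·(r − 2) + 4.5·(q − 3) = 73.5 − 6·2 − 4.5·3 = 48.
Substituting, 24·(r − 2) = 48, so r − 2 = 2 and r* = 4.
Then q − 3 = 4·2 = 8, so q* = 11.

r* = 4, q* = 11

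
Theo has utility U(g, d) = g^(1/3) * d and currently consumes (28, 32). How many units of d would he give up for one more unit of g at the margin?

MU_g = 1/3·g^(-2/3)·d and MU_d = g^(1/3).
MRS = MU_g/MU_d = (1/3)·d/g.
At (28, 32): MRS = 8/21.
The indifference curve has slope −8/21 at this bundle.

MRS = 8/21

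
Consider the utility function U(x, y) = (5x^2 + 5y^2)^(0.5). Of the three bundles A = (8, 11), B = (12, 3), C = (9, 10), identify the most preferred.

Bundle A

Evaluate utility at each bundle:
U(A) = 30.414.
U(B) = 27.659.
U(C) = 30.083.
Highest utility is A, so A ≻ C ≻ B.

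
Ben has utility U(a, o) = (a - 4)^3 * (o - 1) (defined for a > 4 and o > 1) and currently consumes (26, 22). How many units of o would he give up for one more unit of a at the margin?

MU_a = 3·(a−4)^2·(o−1), MU_o = (a−4)^3.
MRS = (3/1)·(o−1)/(a−4).
At (26, 22): MRS = 63/22.
So at (26, 22) the consumer would give up 63/22 units of o for one more unit of a.

MRS = 63/22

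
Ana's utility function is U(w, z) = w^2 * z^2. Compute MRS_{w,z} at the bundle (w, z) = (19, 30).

MU_w = 2·w·z^2 and MU_z = 2·w^2·z.
MRS = MU_w/MU_z = z/w.
At (19, 30): MRS = 30/19.
So at (19, 30) the consumer would give up 30/19 units of z for one more unit of w.

MRS = 30/19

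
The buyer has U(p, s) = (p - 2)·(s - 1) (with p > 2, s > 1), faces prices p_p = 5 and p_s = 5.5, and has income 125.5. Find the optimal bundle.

p* = 13, s* = 11

MU_p = (s−1), MU_s = (p−2).
MRS = (s−1)/(p−2).
Tangency: set MRS = p_p/p_s = 5/5.5 = 10/11.
So (s − 1)/(p − 2) = 10/11, i.e. (s − 1) = (10/11)·(p − 2).
Rewrite the budget in excess-of-subsistence terms: 5·(p − 2) + 5.5·(s − 1) = 125.5 − 5·2 − 5.5·1 = 110.
Substituting, 10·(p − 2) = 110, so p − 2 = 11 and p* = 13.
Then s − 1 = (10/11)·11 = 10, so s* = 11.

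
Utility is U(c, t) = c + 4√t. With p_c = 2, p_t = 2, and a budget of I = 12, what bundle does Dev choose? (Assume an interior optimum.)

MU_c = 1, MU_t = 4/(2√t).
MRS = 1 ÷ (4/(2√t)).
Tangency: set MRS = p_c/p_t = 2/2 = 1.
MRS depends only on t: 0.5·√t = 1 ⇒ √t = 1/0.5 = 2 ⇒ t* = 4.
From the budget, 2·c = 12 − 2·4 = 4, so c* = 2.

c* = 2, t* = 4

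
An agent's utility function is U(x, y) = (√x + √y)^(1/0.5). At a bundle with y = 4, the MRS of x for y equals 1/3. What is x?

x = 36

For CES with ρ = 0.5, MRS = √(y/x).
Setting √(4/x) = 1/3 gives 4/x = 1/9 and x = 36.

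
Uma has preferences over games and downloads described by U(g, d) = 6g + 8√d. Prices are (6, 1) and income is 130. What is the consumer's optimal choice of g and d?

g* = 19, d* = 16

MU_g = 6, MU_d = 8/(2√d).
MRS = 6 ÷ (8/(2√d)).
Tangency: set MRS = p_g/p_d = 6/1 = 6.
MRS depends only on d: 1.5·√d = 6 ⇒ √d = 6/1.5 = 4 ⇒ d* = 16.
From the budget, 6·g = 130 − 1·16 = 114, so g* = 19.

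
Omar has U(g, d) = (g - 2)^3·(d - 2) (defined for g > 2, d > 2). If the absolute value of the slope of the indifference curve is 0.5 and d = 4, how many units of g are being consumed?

MU_g = 3·(g−2)^2·(d−2), MU_d = (g−2)^3.
MRS = (3/1)·(d−2)/(g−2).
Substitute d = 4: MRS = 6/(g − 2). Setting this equal to 0.5 gives g − 2 = 6/0.5 = 12, so g = 14.

g = 14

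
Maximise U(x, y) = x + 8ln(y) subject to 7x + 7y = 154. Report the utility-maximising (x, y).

MU_x = 1, MU_y = 8/y.
MRS = 1 ÷ (8/y).
Tangency: set MRS = p_x/p_y = 7/7 = 1.
MRS depends only on y: 0.125·y = 1 ⇒ y* = 1/0.125 = 8.
From the budget, 7·x = 154 − 7·8 = 98, so x* = 14.

x* = 14, y* = 8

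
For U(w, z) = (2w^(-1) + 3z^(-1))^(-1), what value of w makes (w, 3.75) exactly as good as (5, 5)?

U depends on (w, z) only through S = 2w^(-1) + 3z^(-1), so equal utility means equal S. At (5, 5): S = 1.
With z = 3.75: 3·3.75^(-1) = 0.8, so 2w^(-1) = 1 − 0.8 = 0.2, i.e. w^(-1) = 0.1.
Hence w = 1/0.1 = 10.
Check: U(10, 3.75) = 1.

w = 10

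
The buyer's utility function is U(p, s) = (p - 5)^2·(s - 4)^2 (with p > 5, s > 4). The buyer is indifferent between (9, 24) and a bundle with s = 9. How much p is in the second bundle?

p = 21

U(9, 24) = 6400.
Set U(p, 9) = 6400 and solve.
With s = 9: (9 − 4)^2 = 25, so (p − 5)^2 = 6400/25 = 256.
Taking the square root (with p > 5): p − 5 = 16, so p = 21.
Check: U(21, 9) = 6400.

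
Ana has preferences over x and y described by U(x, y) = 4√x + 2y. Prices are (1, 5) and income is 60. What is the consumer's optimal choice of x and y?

x* = 25, y* = 7

MU_x = 4/(2√x), MU_y = 2.
MRS = 4/(2√x) ÷ 2.
Tangency: set MRS = p_x/p_y = 1/5 = 0.2.
MRS depends only on x: 1/√x = 0.2 ⇒ √x = 1/0.2 = 5 ⇒ x* = 25.
From the budget, 5·y = 60 − 1·25 = 35, so y* = 7.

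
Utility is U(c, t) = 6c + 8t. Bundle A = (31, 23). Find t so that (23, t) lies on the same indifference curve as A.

U(31, 23) = 370.
Set U(23, t) = 370 and solve.
6·23 + 8t = 370 ⇒ 8t = 232 ⇒ t = 29.
Check: U(23, 29) = 370.

t = 29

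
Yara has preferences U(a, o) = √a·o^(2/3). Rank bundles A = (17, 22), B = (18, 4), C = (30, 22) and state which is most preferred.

Bundle C

Evaluate utility at each bundle:
U(A) = 32.372.
U(B) = 10.691.
U(C) = 43.004.
Highest utility is C, so C ≻ A ≻ B.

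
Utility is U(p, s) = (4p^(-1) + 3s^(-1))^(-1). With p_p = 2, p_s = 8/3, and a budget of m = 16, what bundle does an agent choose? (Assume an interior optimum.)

For CES with ρ = -1, MRS = (4/3)·(s/p)^2.
Tangency: set MRS = p_p/p_s = 2/(8/3) = 0.75.
So (s/p)^2 = 9/16; taking the square root, s/p = 0.75, i.e. s = 0.75·p.
Substitute into the budget 2·p + (8/3)·s = 16: 4·p = 16, so p* = 4 and s* = 0.75·4 = 3.

p* = 4, s* = 3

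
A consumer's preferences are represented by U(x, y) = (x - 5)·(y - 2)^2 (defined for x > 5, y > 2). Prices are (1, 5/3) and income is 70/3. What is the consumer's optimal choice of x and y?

x* = 10, y* = 8

MU_x = (y−2)^2, MU_y = 2·(x−5)·(y−2).
MRS = (1/2)·(y−2)/(x−5).
Tangency: set MRS = p_x/p_y = 1/(5/3) = 0.6.
So (1/2)·(y − 2)/(x − 5) = 0.6, i.e. (y − 2) = 1.2·(x − 5).
Rewrite the budget in excess-of-subsistence terms: 1·(x − 5) + (5/3)·(y − 2) = 70/3 − 1·5 − (5/3)·2 = 15.
Substituting, 3·(x − 5) = 15, so x − 5 = 5 and x* = 10.
Then y − 2 = 1.2·5 = 6, so y* = 8.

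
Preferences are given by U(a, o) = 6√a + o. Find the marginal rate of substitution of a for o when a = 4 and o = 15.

MRS = 1.5

MU_a = 6/(2√a), MU_o = 1.
MRS = 6/(2√a) ÷ 1.
At (4, 15): MRS = 1.5.
That is, one extra unit of a is worth 1.5 units of o at the margin.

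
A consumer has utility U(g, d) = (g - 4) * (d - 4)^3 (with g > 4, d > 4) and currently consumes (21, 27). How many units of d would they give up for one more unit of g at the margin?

MRS = 23/51

MU_g = (d−4)^3, MU_d = 3·(g−4)·(d−4)^2.
MRS = (1/3)·(d−4)/(g−4).
At (21, 27): MRS = 23/51.
The indifference curve has slope −23/51 at this bundle.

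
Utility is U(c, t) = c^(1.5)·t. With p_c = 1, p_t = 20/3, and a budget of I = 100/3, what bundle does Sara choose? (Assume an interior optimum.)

MU_c = 1.5·√c·t and MU_t = c^(1.5).
MRS = MU_c/MU_t = (1.5)·t/c.
Tangency: set MRS = p_c/p_t = 1/(20/3) = 0.15.
So (1.5)·t/c = 0.15, i.e. t = 0.1·c.
Substitute into the budget 1·c + (20/3)·t = 100/3: (5/3)·c = 100/3, so c* = 20.
Then t* = 0.1·20 = 2.

c* = 20, t* = 2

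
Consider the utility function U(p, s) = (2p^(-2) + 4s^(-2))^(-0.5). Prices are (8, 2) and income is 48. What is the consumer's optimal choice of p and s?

For CES with ρ = -2, MRS = (2/4)·(s/p)^3.
Tangency: set MRS = p_p/p_s = 8/2 = 4.
So (s/p)^3 = 8; taking the cube root, s/p = 2, i.e. s = 2·p.
Substitute into the budget 8·p + 2·s = 48: 12·p = 48, so p* = 4 and s* = 2·4 = 8.

p* = 4, s* = 8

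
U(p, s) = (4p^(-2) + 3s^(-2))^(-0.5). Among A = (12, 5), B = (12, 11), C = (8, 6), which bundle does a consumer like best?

Evaluate utility at each bundle:
U(A) = 2.601.
U(B) = 4.361.
U(C) = 2.619.
Highest utility is B, so B ≻ C ≻ A.

Bundle B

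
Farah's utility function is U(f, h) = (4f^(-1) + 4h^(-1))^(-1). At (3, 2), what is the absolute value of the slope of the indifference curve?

For CES with ρ = -1, MRS = (h/f)^2.
At (3, 2): MRS = 4/9.
So at (3, 2) the consumer would give up 4/9 units of h for one more unit of f.

MRS = 4/9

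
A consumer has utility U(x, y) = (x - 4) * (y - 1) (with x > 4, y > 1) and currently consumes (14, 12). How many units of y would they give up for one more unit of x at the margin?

MRS = 1.1

MU_x = (y−1), MU_y = (x−4).
MRS = (y−1)/(x−4).
At (14, 12): MRS = 1.1.
That is, one extra unit of x is worth 1.1 units of y at the margin.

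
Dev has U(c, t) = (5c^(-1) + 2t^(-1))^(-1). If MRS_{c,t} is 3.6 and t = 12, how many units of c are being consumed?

c = 10

For CES with ρ = -1, MRS = (5/2)·(t/c)^2.
Setting (5/2)·(12/c)^2 = 3.6 gives (12/c)^2 = 36/25, so 12/c = 1.2 and c = 10.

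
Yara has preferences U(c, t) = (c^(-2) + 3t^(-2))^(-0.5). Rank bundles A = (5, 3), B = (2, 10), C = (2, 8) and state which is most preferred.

Evaluate utility at each bundle:
U(A) = 1.637.
U(B) = 1.890.
U(C) = 1.835.
Highest utility is B, so B ≻ C ≻ A.

Bundle B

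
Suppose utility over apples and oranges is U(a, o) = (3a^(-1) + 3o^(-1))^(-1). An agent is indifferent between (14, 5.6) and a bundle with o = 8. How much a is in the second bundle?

U depends on (a, o) only through S = 3a^(-1) + 3o^(-1), so equal utility means equal S. At (14, 5.6): S = 0.75.
With o = 8: 3·8^(-1) = 0.375, so 3a^(-1) = 0.75 − 0.375 = 0.375, i.e. a^(-1) = 0.125.
Hence a = 1/0.125 = 8.
Check: U(8, 8) = 1.3333.

a = 8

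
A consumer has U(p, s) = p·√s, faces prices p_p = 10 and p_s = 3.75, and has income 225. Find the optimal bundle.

p* = 15, s* = 20

MU_p = √s and MU_s = 0.5·p·s^(-0.5).
MRS = MU_p/MU_s = (2)·s/p.
Tangency: set MRS = p_p/p_s = 10/3.75 = 8/3.
So (2)·s/p = 8/3, i.e. s = (4/3)·p.
Substitute into the budget 10·p + 3.75·s = 225: 15·p = 225, so p* = 15.
Then s* = (4/3)·15 = 20.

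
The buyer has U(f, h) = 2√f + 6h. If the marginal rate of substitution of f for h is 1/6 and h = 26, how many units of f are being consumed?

MU_f = 2/(2√f), MU_h = 6.
MRS = 2/(2√f) ÷ 6.
MRS depends only on f: (1/6)/√f = 1/6 ⇒ √f = (1/6)/(1/6) = 1 ⇒ f = 1.

f = 1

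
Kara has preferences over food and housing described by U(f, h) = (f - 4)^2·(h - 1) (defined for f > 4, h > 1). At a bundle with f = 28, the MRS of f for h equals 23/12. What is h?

h = 24

MU_f = 2·(f−4)·(h−1), MU_h = (f−4)^2.
MRS = (2/1)·(h−1)/(f−4).
Substitute f = 28: MRS = (h − 1)/12. Setting this equal to 23/12 gives h − 1 = (23/12)·12 = 23, so h = 24.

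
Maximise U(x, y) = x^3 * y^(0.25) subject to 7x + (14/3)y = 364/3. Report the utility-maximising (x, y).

x* = 16, y* = 2

MU_x = 3·x^2·y^(0.25) and MU_y = 0.25·x^3·y^(-0.75).
MRS = MU_x/MU_y = (12)·y/x.
Tangency: set MRS = p_x/p_y = 7/(14/3) = 1.5.
So (12)·y/x = 1.5, i.e. y = 0.125·x.
Substitute into the budget 7·x + (14/3)·y = 364/3: (91/12)·x = 364/3, so x* = 16.
Then y* = 0.125·16 = 2.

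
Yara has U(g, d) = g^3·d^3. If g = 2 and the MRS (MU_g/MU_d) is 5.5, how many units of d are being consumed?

d = 11

MU_g = 3·g^2·d^3 and MU_d = 3·g^3·d^2.
MRS = MU_g/MU_d = d/g.
Substitute g = 2: MRS = d/2. Setting d/2 = 5.5 gives d = 5.5·2 = 11.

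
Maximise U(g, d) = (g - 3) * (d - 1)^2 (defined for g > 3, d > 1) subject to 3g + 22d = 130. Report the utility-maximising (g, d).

MU_g = (d−1)^2, MU_d = 2·(g−3)·(d−1).
MRS = (1/2)·(d−1)/(g−3).
Tangency: set MRS = p_g/p_d = 3/22.
So (1/2)·(d − 1)/(g − 3) = 3/22, i.e. (d − 1) = (3/11)·(g − 3).
Rewrite the budget in excess-of-subsistence terms: 3·(g − 3) + 22·(d − 1) = 130 − 3·3 − 22·1 = 99.
Substituting, 9·(g − 3) = 99, so g − 3 = 11 and g* = 14.
Then d − 1 = (3/11)·11 = 3, so d* = 4.

g* = 14, d* = 4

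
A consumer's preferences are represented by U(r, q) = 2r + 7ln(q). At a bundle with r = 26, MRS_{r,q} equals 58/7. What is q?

MU_r = 2, MU_q = 7/q.
MRS = 2 ÷ (7/q).
MRS depends only on q: (2/7)·q = 58/7 ⇒ q = (58/7)/(2/7) = 29.

q = 29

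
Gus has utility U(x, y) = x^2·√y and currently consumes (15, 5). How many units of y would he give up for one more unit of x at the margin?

MU_x = 2·x·√y and MU_y = 0.5·x^2·y^(-0.5).
MRS = MU_x/MU_y = (4)·y/x.
At (15, 5): MRS = 4/3.
So at (15, 5) the consumer would give up 4/3 units of y for one more unit of x.

MRS = 4/3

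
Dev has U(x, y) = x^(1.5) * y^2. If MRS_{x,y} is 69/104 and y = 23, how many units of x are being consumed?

MU_x = 1.5·√x·y^2 and MU_y = 2·x^(1.5)·y.
MRS = MU_x/MU_y = (0.75)·y/x.
Substitute y = 23: MRS = 17.25/x. Setting 17.25/x = 69/104 gives x = 17.25/(69/104) = 26.

x = 26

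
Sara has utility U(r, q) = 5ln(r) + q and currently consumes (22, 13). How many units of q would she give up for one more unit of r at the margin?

MRS = 5/22

MU_r = 5/r, MU_q = 1.
MRS = 5/r ÷ 1.
At (22, 13): MRS = 5/22.
The indifference curve has slope −5/22 at this bundle.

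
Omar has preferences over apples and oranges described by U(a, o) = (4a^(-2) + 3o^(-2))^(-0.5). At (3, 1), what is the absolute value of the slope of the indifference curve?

MRS = 4/81

For CES with ρ = -2, MRS = (4/3)·(o/a)^3.
At (3, 1): MRS = 4/81.
The indifference curve has slope −4/81 at this bundle.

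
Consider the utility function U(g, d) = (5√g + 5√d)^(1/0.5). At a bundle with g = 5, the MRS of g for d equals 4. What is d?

d = 80

For CES with ρ = 0.5, MRS = √(d/g).
Setting √(d/5) = 4 gives d/5 = 16 and d = 80.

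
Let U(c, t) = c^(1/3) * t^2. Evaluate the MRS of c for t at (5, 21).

MU_c = 1/3·c^(-2/3)·t^2 and MU_t = 2·c^(1/3)·t.
MRS = MU_c/MU_t = (1/6)·t/c.
At (5, 21): MRS = 0.7.
The indifference curve has slope −0.7 at this bundle.

MRS = 0.7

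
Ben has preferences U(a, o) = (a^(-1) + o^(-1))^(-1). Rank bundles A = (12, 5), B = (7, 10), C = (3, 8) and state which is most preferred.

Bundle B

Evaluate utility at each bundle:
U(A) = 3.529.
U(B) = 4.118.
U(C) = 2.182.
Highest utility is B, so B ≻ A ≻ C.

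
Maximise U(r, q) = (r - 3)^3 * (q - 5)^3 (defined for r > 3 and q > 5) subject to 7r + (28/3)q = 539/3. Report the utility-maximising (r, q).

r* = 11, q* = 11

MU_r = 3·(r−3)^2·(q−5)^3, MU_q = 3·(r−3)^3·(q−5)^2.
MRS = (q−5)/(r−3).
Tangency: set MRS = p_r/p_q = 7/(28/3) = 0.75.
So (q − 5)/(r − 3) = 0.75, i.e. (q − 5) = 0.75·(r − 3).
Rewrite the budget in excess-of-subsistence terms: 7·(r − 3) + (28/3)·(q − 5) = 539/3 − 7·3 − (28/3)·5 = 112.
Substituting, 14·(r − 3) = 112, so r − 3 = 8 and r* = 11.
Then q − 5 = 0.75·8 = 6, so q* = 11.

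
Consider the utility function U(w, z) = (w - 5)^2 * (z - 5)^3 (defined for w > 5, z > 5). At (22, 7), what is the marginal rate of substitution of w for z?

MU_w = 2·(w−5)·(z−5)^3, MU_z = 3·(w−5)^2·(z−5)^2.
MRS = (2/3)·(z−5)/(w−5).
At (22, 7): MRS = 4/51.
The indifference curve has slope −4/51 at this bundle.

MRS = 4/51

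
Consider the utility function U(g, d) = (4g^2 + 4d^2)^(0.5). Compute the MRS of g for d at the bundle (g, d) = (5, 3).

MRS = 5/3

For CES with ρ = 2, MRS = (d/g)^(-1).
At (5, 3): MRS = 5/3.
That is, one extra unit of g is worth 5/3 units of d at the margin.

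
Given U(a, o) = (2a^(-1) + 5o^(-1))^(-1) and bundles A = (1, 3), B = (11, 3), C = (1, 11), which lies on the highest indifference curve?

Bundle B

Evaluate utility at each bundle:
U(A) = 0.273.
U(B) = 0.541.
U(C) = 0.407.
Highest utility is B, so B ≻ C ≻ A.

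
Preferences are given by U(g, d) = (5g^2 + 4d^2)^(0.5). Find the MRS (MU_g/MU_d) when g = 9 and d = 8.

For CES with ρ = 2, MRS = (5/4)·(d/g)^(-1).
At (9, 8): MRS = 45/32.
That is, one extra unit of g is worth 45/32 units of d at the margin.

MRS = 45/32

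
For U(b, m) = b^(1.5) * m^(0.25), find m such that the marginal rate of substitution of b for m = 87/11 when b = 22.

m = 29

MU_b = 1.5·√b·m^(0.25) and MU_m = 0.25·b^(1.5)·m^(-0.75).
MRS = MU_b/MU_m = (6)·m/b.
Substitute b = 22: MRS = m/(11/3). Setting m/(11/3) = 87/11 gives m = (87/11)·(11/3) = 29.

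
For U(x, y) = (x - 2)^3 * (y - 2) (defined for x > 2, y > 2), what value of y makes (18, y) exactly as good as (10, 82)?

y = 12

U(10, 82) = 40960.
Set U(18, y) = 40960 and solve.
With x = 18: (18 − 2)^3 = 4096, so (y − 2) = 40960/4096 = 10.
So y = 2 + 10 = 12.
Check: U(18, 12) = 40960.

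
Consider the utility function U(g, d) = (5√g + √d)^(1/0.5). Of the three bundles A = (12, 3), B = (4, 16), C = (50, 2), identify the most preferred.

Bundle C

Evaluate utility at each bundle:
U(A) = 363.000.
U(B) = 196.000.
U(C) = 1352.000.
Highest utility is C, so C ≻ A ≻ B.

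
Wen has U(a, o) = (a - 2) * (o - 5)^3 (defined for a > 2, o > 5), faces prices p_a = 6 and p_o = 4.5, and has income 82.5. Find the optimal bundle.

a* = 4, o* = 13

MU_a = (o−5)^3, MU_o = 3·(a−2)·(o−5)^2.
MRS = (1/3)·(o−5)/(a−2).
Tangency: set MRS = p_a/p_o = 6/4.5 = 4/3.
So (1/3)·(o − 5)/(a − 2) = 4/3, i.e. (o − 5) = 4·(a − 2).
Rewrite the budget in excess-of-subsistence terms: 6·(a − 2) + 4.5·(o − 5) = 82.5 − 6·2 − 4.5·5 = 48.
Substituting, 24·(a − 2) = 48, so a − 2 = 2 and a* = 4.
Then o − 5 = 4·2 = 8, so o* = 13.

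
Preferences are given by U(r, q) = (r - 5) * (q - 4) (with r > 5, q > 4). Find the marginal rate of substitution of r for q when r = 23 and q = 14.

MU_r = (q−4), MU_q = (r−5).
MRS = (q−4)/(r−5).
At (23, 14): MRS = 5/9.
The indifference curve has slope −5/9 at this bundle.

MRS = 5/9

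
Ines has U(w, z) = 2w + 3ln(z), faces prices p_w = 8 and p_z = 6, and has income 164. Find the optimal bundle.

MU_w = 2, MU_z = 3/z.
MRS = 2 ÷ (3/z).
Tangency: set MRS = p_w/p_z = 8/6 = 4/3.
MRS depends only on z: (2/3)·z = 4/3 ⇒ z* = (4/3)/(2/3) = 2.
From the budget, 8·w = 164 − 6·2 = 152, so w* = 19.

w* = 19, z* = 2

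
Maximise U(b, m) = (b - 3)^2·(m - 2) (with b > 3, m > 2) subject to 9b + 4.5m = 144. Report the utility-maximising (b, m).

b* = 11, m* = 10

MU_b = 2·(b−3)·(m−2), MU_m = (b−3)^2.
MRS = (2/1)·(m−2)/(b−3).
Tangency: set MRS = p_b/p_m = 9/4.5 = 2.
So (2/1)·(m − 2)/(b − 3) = 2, i.e. (m − 2) = (b − 3).
Rewrite the budget in excess-of-subsistence terms: 9·(b − 3) + 4.5·(m − 2) = 144 − 9·3 − 4.5·2 = 108.
Substituting, 13.5·(b − 3) = 108, so b − 3 = 8 and b* = 11.
Then m − 2 = 8, so m* = 10.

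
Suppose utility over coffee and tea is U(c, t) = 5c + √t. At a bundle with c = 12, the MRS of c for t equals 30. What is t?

MU_c = 5, MU_t = 1/(2√t).
MRS = 5 ÷ (1/(2√t)).
MRS depends only on t: 10·√t = 30 ⇒ √t = 30/10 = 3 ⇒ t = 9.

t = 9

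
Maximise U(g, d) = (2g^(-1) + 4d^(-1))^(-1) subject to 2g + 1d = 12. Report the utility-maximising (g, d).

g* = 3, d* = 6

For CES with ρ = -1, MRS = (2/4)·(d/g)^2.
Tangency: set MRS = p_g/p_d = 2/1 = 2.
So (d/g)^2 = 4; taking the square root, d/g = 2, i.e. d = 2·g.
Substitute into the budget 2·g + 1·d = 12: 4·g = 12, so g* = 3 and d* = 2·3 = 6.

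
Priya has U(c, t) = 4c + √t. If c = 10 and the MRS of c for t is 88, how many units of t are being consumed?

t = 121

MU_c = 4, MU_t = 1/(2√t).
MRS = 4 ÷ (1/(2√t)).
MRS depends only on t: 8·√t = 88 ⇒ √t = 88/8 = 11 ⇒ t = 121.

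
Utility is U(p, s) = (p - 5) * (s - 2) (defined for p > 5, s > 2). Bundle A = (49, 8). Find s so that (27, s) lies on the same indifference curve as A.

s = 14

U(49, 8) = 264.
Set U(27, s) = 264 and solve.
With p = 27: (27 − 5) = 22, so (s − 2) = 264/22 = 12.
So s = 2 + 12 = 14.
Check: U(27, 14) = 264.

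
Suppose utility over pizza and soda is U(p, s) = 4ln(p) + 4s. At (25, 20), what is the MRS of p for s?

MU_p = 4/p, MU_s = 4.
MRS = 4/p ÷ 4.
At (25, 20): MRS = 1/25.
That is, one extra unit of p is worth 1/25 units of s at the margin.

MRS = 1/25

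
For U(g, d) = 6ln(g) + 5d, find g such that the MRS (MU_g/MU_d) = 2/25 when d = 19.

g = 15

MU_g = 6/g, MU_d = 5.
MRS = 6/g ÷ 5.
MRS depends only on g: 1.2/g = 2/25 ⇒ g = 1.2/(2/25) = 15.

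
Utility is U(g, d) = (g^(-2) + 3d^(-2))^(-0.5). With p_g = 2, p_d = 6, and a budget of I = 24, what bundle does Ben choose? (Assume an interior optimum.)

g* = 3, d* = 3

For CES with ρ = -2, MRS = (1/3)·(d/g)^3.
Tangency: set MRS = p_g/p_d = 2/6 = 1/3.
So (d/g)^3 = 1; taking the cube root, d/g = 1, i.e. d = g.
Substitute into the budget 2·g + 6·d = 24: 8·g = 24, so g* = 3 and d* = 3.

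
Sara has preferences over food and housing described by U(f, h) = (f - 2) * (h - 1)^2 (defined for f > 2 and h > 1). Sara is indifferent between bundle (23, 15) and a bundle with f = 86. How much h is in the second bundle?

U(23, 15) = 4116.
Set U(86, h) = 4116 and solve.
With f = 86: (86 − 2) = 84, so (h − 1)^2 = 4116/84 = 49.
Taking the square root (with h > 1): h − 1 = 7, so h = 8.
Check: U(86, 8) = 4116.

h = 8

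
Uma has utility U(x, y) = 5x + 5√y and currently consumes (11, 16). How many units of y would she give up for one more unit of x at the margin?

MU_x = 5, MU_y = 5/(2√y).
MRS = 5 ÷ (5/(2√y)).
At (11, 16): MRS = 8.
That is, one extra unit of x is worth 8 units of y at the margin.

MRS = 8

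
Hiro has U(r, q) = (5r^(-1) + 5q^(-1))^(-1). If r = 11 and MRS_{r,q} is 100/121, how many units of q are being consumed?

q = 10

For CES with ρ = -1, MRS = (q/r)^2.
Setting (q/11)^2 = 100/121 gives q/11 = 10/11 and q = 10.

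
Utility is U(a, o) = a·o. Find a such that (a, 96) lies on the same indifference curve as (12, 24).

U(12, 24) = 288.
Set U(a, 96) = 288 and solve.
With o = 96: a = 288/96 = 3.
Check: U(3, 96) = 288.

a = 3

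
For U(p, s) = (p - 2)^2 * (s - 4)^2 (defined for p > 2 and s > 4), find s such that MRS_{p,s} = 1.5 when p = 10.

MU_p = 2·(p−2)·(s−4)^2, MU_s = 2·(p−2)^2·(s−4).
MRS = (s−4)/(p−2).
Substitute p = 10: MRS = (s − 4)/8. Setting this equal to 1.5 gives s − 4 = 1.5·8 = 12, so s = 16.

s = 16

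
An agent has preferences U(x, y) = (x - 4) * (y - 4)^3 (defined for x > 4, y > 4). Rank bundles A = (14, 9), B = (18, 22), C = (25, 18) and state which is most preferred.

Evaluate utility at each bundle:
U(A) = 1250.
U(B) = 81648.
U(C) = 57624.
Highest utility is B, so B ≻ C ≻ A.

Bundle B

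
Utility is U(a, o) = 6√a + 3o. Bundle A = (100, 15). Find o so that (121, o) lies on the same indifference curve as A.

o = 13

U(100, 15) = 105.
Set U(121, o) = 105 and solve.
With a = 121: √121 = 11, so 3o = 105 − 6·11 = 39 and o = 13.
Check: U(121, 13) = 105.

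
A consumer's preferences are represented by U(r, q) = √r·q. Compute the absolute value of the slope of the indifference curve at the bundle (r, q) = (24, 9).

MRS = 3/16

MU_r = 0.5·r^(-0.5)·q and MU_q = √r.
MRS = MU_r/MU_q = (0.5)·q/r.
At (24, 9): MRS = 3/16.
That is, one extra unit of r is worth 3/16 units of q at the margin.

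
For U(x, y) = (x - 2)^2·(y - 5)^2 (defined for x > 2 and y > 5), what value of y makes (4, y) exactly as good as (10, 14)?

U(10, 14) = 5184.
Set U(4, y) = 5184 and solve.
With x = 4: (4 − 2)^2 = 4, so (y − 5)^2 = 5184/4 = 1296.
Taking the square root (with y > 5): y − 5 = 36, so y = 41.
Check: U(4, 41) = 5184.

y = 41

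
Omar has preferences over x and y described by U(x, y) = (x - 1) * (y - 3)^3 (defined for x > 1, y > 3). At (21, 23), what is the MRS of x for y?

MU_x = (y−3)^3, MU_y = 3·(x−1)·(y−3)^2.
MRS = (1/3)·(y−3)/(x−1).
At (21, 23): MRS = 1/3.
The indifference curve has slope −1/3 at this bundle.

MRS = 1/3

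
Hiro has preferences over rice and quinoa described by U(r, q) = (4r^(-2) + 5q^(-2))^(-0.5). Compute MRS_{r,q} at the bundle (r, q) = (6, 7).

MRS = 343/270

For CES with ρ = -2, MRS = (4/5)·(q/r)^3.
At (6, 7): MRS = 343/270.
The indifference curve has slope −343/270 at this bundle.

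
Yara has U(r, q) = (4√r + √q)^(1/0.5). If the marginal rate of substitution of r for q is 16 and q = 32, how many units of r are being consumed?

r = 2

For CES with ρ = 0.5, MRS = (4/1)·√(q/r).
Setting (4/1)·√(32/r) = 16 gives √(32/r) = 4, so 32/r = 16 and r = 2.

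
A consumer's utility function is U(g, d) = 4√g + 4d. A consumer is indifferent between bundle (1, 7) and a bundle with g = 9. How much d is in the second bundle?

d = 5

U(1, 7) = 32.
Set U(9, d) = 32 and solve.
With g = 9: √9 = 3, so 4d = 32 − 4·3 = 20 and d = 5.
Check: U(9, 5) = 32.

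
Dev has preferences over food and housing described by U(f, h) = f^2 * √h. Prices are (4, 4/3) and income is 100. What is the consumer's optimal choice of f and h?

f* = 20, h* = 15

MU_f = 2·f·√h and MU_h = 0.5·f^2·h^(-0.5).
MRS = MU_f/MU_h = (4)·h/f.
Tangency: set MRS = p_f/p_h = 4/(4/3) = 3.
So (4)·h/f = 3, i.e. h = 0.75·f.
Substitute into the budget 4·f + (4/3)·h = 100: 5·f = 100, so f* = 20.
Then h* = 0.75·20 = 15.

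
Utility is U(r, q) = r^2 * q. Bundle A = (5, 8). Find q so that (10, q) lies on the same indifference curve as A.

U(5, 8) = 200.
Set U(10, q) = 200 and solve.
With r = 10: 10^2 = 100, so q = 200/100 = 2.
Check: U(10, 2) = 200.

q = 2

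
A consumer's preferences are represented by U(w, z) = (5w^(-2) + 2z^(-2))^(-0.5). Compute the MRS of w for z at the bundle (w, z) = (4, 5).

For CES with ρ = -2, MRS = (5/2)·(z/w)^3.
At (4, 5): MRS = 625/128.
The indifference curve has slope −625/128 at this bundle.

MRS = 625/128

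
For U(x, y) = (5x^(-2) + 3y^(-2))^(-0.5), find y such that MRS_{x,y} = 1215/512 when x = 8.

For CES with ρ = -2, MRS = (5/3)·(y/x)^3.
Setting (5/3)·(y/8)^3 = 1215/512 gives (y/8)^3 = 729/512, so y/8 = 1.125 and y = 9.

y = 9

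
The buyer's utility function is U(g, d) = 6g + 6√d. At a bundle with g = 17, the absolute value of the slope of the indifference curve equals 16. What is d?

d = 64

MU_g = 6, MU_d = 6/(2√d).
MRS = 6 ÷ (6/(2√d)).
MRS depends only on d: 2·√d = 16 ⇒ √d = 16/2 = 8 ⇒ d = 64.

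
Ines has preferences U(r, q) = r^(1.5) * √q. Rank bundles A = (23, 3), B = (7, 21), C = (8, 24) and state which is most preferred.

Bundle A

Evaluate utility at each bundle:
U(A) = 191.052.
U(B) = 84.870.
U(C) = 110.851.
Highest utility is A, so A ≻ C ≻ B.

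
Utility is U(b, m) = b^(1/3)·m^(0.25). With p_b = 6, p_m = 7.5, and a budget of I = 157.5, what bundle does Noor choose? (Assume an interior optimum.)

b* = 15, m* = 9

MU_b = 1/3·b^(-2/3)·m^(0.25) and MU_m = 0.25·b^(1/3)·m^(-0.75).
MRS = MU_b/MU_m = (4/3)·m/b.
Tangency: set MRS = p_b/p_m = 6/7.5 = 0.8.
So (4/3)·m/b = 0.8, i.e. m = 0.6·b.
Substitute into the budget 6·b + 7.5·m = 157.5: 10.5·b = 157.5, so b* = 15.
Then m* = 0.6·15 = 9.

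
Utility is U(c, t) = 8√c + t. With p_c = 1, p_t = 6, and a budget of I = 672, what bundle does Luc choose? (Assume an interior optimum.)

MU_c = 8/(2√c), MU_t = 1.
MRS = 8/(2√c) ÷ 1.
Tangency: set MRS = p_c/p_t = 1/6.
MRS depends only on c: 4/√c = 1/6 ⇒ √c = 4/(1/6) = 24 ⇒ c* = 576.
From the budget, 6·t = 672 − 1·576 = 96, so t* = 16.

c* = 576, t* = 16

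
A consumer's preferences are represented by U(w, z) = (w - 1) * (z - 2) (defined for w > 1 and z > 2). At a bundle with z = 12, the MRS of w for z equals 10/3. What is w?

w = 4

MU_w = (z−2), MU_z = (w−1).
MRS = (z−2)/(w−1).
Substitute z = 12: MRS = 10/(w − 1). Setting this equal to 10/3 gives w − 1 = 10/(10/3) = 3, so w = 4.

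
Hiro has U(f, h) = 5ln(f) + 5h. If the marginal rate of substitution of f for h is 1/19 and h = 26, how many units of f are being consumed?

f = 19

MU_f = 5/f, MU_h = 5.
MRS = 5/f ÷ 5.
MRS depends only on f: 1/f = 1/19 ⇒ f = 1/(1/19) = 19.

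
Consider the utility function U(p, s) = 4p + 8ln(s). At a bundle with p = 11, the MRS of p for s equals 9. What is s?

s = 18

MU_p = 4, MU_s = 8/s.
MRS = 4 ÷ (8/s).
MRS depends only on s: 0.5·s = 9 ⇒ s = 9/0.5 = 18.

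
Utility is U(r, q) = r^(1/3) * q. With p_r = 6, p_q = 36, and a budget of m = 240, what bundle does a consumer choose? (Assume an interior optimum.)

r* = 10, q* = 5

MU_r = 1/3·r^(-2/3)·q and MU_q = r^(1/3).
MRS = MU_r/MU_q = (1/3)·q/r.
Tangency: set MRS = p_r/p_q = 6/36 = 1/6.
So (1/3)·q/r = 1/6, i.e. q = 0.5·r.
Substitute into the budget 6·r + 36·q = 240: 24·r = 240, so r* = 10.
Then q* = 0.5·10 = 5.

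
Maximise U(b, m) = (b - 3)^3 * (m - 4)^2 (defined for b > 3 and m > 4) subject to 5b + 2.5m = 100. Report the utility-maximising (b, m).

MU_b = 3·(b−3)^2·(m−4)^2, MU_m = 2·(b−3)^3·(m−4).
MRS = (3/2)·(m−4)/(b−3).
Tangency: set MRS = p_b/p_m = 5/2.5 = 2.
So (3/2)·(m − 4)/(b − 3) = 2, i.e. (m − 4) = (4/3)·(b − 3).
Rewrite the budget in excess-of-subsistence terms: 5·(b − 3) + 2.5·(m − 4) = 100 − 5·3 − 2.5·4 = 75.
Substituting, (25/3)·(b − 3) = 75, so b − 3 = 9 and b* = 12.
Then m − 4 = (4/3)·9 = 12, so m* = 16.

b* = 12, m* = 16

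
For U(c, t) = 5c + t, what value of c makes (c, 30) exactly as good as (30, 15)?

U(30, 15) = 165.
Set U(c, 30) = 165 and solve.
5c + 30 = 165 ⇒ 5c = 135 ⇒ c = 27.
Check: U(27, 30) = 165.

c = 27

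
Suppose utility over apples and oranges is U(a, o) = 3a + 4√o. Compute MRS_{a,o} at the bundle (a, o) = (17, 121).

MU_a = 3, MU_o = 4/(2√o).
MRS = 3 ÷ (4/(2√o)).
At (17, 121): MRS = 16.5.
The indifference curve has slope −16.5 at this bundle.

MRS = 16.5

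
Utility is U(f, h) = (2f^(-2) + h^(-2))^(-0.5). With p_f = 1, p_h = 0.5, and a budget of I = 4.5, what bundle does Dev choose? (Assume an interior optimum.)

f* = 3, h* = 3

For CES with ρ = -2, MRS = (2/1)·(h/f)^3.
Tangency: set MRS = p_f/p_h = 1/0.5 = 2.
So (h/f)^3 = 1; taking the cube root, h/f = 1, i.e. h = f.
Substitute into the budget 1·f + 0.5·h = 4.5: 1.5·f = 4.5, so f* = 3 and h* = 3.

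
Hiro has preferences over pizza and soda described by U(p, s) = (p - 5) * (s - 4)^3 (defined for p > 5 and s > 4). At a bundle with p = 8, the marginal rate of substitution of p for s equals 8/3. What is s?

MU_p = (s−4)^3, MU_s = 3·(p−5)·(s−4)^2.
MRS = (1/3)·(s−4)/(p−5).
Substitute p = 8: MRS = (s − 4)/9. Setting this equal to 8/3 gives s − 4 = (8/3)·9 = 24, so s = 28.

s = 28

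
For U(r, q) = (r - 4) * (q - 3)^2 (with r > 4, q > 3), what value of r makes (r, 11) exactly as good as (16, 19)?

U(16, 19) = 3072.
Set U(r, 11) = 3072 and solve.
With q = 11: (11 − 3)^2 = 64, so (r − 4) = 3072/64 = 48.
So r = 4 + 48 = 52.
Check: U(52, 11) = 3072.

r = 52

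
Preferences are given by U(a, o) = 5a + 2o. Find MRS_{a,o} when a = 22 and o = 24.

MU_a = 5, MU_o = 2, so MRS = 5/2 = 2.5 at every bundle.
At (22, 24): MRS = 2.5.
The indifference curve has slope −2.5 at this bundle.

MRS = 2.5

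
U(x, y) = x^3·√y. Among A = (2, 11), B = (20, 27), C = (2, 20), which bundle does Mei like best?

Bundle B

Evaluate utility at each bundle:
U(A) = 26.533.
U(B) = 41569.219.
U(C) = 35.777.
Highest utility is B, so B ≻ C ≻ A.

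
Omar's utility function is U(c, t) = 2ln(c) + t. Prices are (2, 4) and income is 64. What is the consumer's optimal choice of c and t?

c* = 4, t* = 14

MU_c = 2/c, MU_t = 1.
MRS = 2/c ÷ 1.
Tangency: set MRS = p_c/p_t = 2/4 = 0.5.
MRS depends only on c: 2/c = 0.5 ⇒ c* = 2/0.5 = 4.
From the budget, 4·t = 64 − 2·4 = 56, so t* = 14.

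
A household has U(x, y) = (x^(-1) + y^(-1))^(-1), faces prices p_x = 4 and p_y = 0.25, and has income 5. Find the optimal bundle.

x* = 1, y* = 4

For CES with ρ = -1, MRS = (y/x)^2.
Tangency: set MRS = p_x/p_y = 4/0.25 = 16.
So (y/x)^2 = 16; taking the square root, y/x = 4, i.e. y = 4·x.
Substitute into the budget 4·x + 0.25·y = 5: 5·x = 5, so x* = 1 and y* = 4·1 = 4.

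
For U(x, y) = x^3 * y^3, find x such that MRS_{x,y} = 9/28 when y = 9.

x = 28

MU_x = 3·x^2·y^3 and MU_y = 3·x^3·y^2.
MRS = MU_x/MU_y = y/x.
Substitute y = 9: MRS = 9/x. Setting 9/x = 9/28 gives x = 9/(9/28) = 28.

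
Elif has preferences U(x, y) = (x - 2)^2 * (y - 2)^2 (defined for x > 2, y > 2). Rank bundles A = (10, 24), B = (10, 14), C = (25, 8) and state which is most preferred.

Evaluate utility at each bundle:
U(A) = 30976.
U(B) = 9216.
U(C) = 19044.
Highest utility is A, so A ≻ C ≻ B.

Bundle A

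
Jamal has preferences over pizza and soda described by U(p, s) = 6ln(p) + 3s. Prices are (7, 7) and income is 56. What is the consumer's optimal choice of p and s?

p* = 2, s* = 6

MU_p = 6/p, MU_s = 3.
MRS = 6/p ÷ 3.
Tangency: set MRS = p_p/p_s = 7/7 = 1.
MRS depends only on p: 2/p = 1 ⇒ p* = 2/1 = 2.
From the budget, 7·s = 56 − 7·2 = 42, so s* = 6.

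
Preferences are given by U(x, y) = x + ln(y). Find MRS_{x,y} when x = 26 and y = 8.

MU_x = 1, MU_y = 1/y.
MRS = 1 ÷ (1/y).
At (26, 8): MRS = 8.
The indifference curve has slope −8 at this bundle.

MRS = 8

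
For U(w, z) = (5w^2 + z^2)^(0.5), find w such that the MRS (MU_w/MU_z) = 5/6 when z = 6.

w = 1

For CES with ρ = 2, MRS = (5/1)·(z/w)^(-1).
Setting (5/1)·(6/w)^(-1) = 5/6 gives (6/w)^(-1) = 1/6, so 6/w = 6 and w = 1.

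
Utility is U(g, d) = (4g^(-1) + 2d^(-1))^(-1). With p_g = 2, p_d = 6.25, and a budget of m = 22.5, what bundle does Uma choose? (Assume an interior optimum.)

For CES with ρ = -1, MRS = (4/2)·(d/g)^2.
Tangency: set MRS = p_g/p_d = 2/6.25 = 8/25.
So (d/g)^2 = 4/25; taking the square root, d/g = 0.4, i.e. d = 0.4·g.
Substitute into the budget 2·g + 6.25·d = 22.5: 4.5·g = 22.5, so g* = 5 and d* = 0.4·5 = 2.

g* = 5, d* = 2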